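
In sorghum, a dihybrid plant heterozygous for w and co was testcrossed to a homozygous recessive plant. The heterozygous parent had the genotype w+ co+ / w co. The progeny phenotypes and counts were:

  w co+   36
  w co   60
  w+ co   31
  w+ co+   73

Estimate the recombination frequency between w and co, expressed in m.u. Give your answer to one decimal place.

The recombinant classes are w+ co and w co+: 31 + 36 = 67.
Recombination frequency = 67/200 = 0.3350 ≈ 33.5%, i.e. 33.5 m.u.

33.5 m.u.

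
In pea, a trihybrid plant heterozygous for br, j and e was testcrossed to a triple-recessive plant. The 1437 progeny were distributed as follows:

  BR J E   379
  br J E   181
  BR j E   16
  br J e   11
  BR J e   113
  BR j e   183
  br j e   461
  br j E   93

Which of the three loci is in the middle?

The two most frequent reciprocal classes, BR J E and br j e, are the parental types, so the F1 was BR J E / br j e.
The two rarest classes, BR j E and br J e, are the double crossovers. Comparing them with the parentals, only the j allele has switched, so j is the middle locus and the order is e – j – br.

j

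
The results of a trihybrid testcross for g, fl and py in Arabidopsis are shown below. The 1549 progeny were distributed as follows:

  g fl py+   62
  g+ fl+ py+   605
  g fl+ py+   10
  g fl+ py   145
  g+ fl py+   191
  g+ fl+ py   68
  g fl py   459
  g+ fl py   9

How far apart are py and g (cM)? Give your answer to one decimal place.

The two most frequent reciprocal classes, g fl py and g+ fl+ py+, are the parental types, so the F1 was g fl py / g+ fl+ py+.
The two rarest classes, g+ fl py and g fl+ py+, are the double crossovers. Comparing them with the parentals, only the g allele has switched, so g is the middle locus and the order is py – g – fl.
Crossovers in the py–g interval produce the single-crossover classes g fl py+ and g+ fl+ py (62 + 68 = 130) plus the double crossovers (19).
RF(py–g) = (130 + 19) / 1549 = 149/1549 = 0.0962 → 9.6 cM.

9.6 cM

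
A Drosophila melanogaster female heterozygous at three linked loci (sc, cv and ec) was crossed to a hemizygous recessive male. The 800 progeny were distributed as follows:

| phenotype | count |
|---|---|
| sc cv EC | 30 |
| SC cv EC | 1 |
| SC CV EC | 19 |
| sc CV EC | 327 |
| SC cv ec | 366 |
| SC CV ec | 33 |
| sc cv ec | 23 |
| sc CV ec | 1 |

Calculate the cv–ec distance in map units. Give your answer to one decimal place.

The two most frequent reciprocal classes, sc CV EC and SC cv ec, are the parental types, so the F1 was sc CV EC / SC cv ec.
The two rarest classes, sc CV ec and SC cv EC, are the double crossovers. Comparing them with the parentals, only the ec allele has switched, so ec is the middle locus and the order is sc – ec – cv.
Crossovers in the ec–cv interval produce the single-crossover classes sc cv EC and SC CV ec (30 + 33 = 63) plus the double crossovers (2).
RF(ec–cv) = (63 + 2) / 800 = 65/800 = 0.0813 → 8.1 map units.

8.1 map units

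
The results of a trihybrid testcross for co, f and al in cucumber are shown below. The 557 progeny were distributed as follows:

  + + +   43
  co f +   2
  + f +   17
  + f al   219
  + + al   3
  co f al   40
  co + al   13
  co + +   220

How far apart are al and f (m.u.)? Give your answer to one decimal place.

The two most frequent reciprocal classes, co + + and + f al, are the parental types, so the F1 was co + + / + f al.
The two rarest classes, co f + and + + al, are the double crossovers. Comparing them with the parentals, only the f allele has switched, so f is the middle locus and the order is al – f – co.
Crossovers in the al–f interval produce the single-crossover classes co + al and + f + (13 + 17 = 30) plus the double crossovers (5).
RF(al–f) = (30 + 5) / 557 = 35/557 = 0.0628 → 6.3 m.u.

6.3 m.u.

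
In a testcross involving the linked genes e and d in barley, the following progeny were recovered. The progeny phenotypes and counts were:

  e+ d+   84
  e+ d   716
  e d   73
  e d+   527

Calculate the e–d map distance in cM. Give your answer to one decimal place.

11.2 cM

The two most frequent classes, e+ d (716) and e d+ (527), are the parental types, so the F1 was e+ d / e d+.
The recombinant classes are e+ d+ and e d: 84 + 73 = 157.
Recombination frequency = 157/1400 = 0.1121 ≈ 11.2%, i.e. 11.2 cM.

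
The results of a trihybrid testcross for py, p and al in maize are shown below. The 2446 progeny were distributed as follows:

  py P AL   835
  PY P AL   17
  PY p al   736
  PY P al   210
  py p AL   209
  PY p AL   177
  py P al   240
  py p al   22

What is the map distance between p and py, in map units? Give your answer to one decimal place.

18.7 map units

The two most frequent reciprocal classes, PY p al and py P AL, are the parental types, so the F1 was PY p al / py P AL.
The two rarest classes, py p al and PY P AL, are the double crossovers. Comparing them with the parentals, only the py allele has switched, so py is the middle locus and the order is al – py – p.
Crossovers in the py–p interval produce the single-crossover classes PY P al and py p AL (210 + 209 = 419) plus the double crossovers (39).
RF(py–p) = (419 + 39) / 2446 = 458/2446 = 0.1872 → 18.7 map units.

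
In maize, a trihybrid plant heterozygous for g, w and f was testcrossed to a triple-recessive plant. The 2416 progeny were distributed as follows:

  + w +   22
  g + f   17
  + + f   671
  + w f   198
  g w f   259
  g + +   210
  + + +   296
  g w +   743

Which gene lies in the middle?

g

The two most frequent reciprocal classes, + + f and g w +, are the parental types, so the F1 was + + f / g w +.
The two rarest classes, g + f and + w +, are the double crossovers. Comparing them with the parentals, only the g allele has switched, so g is the middle locus and the order is f – g – w.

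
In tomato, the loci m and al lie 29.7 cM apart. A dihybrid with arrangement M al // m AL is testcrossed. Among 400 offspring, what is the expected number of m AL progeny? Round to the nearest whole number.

A map distance of 29.7 cM corresponds to a recombination frequency of 0.297.
The F1 is M al / m AL, so m AL is a parental gamete class with expected frequency (1 − r)/2 = 0.703/2 = 0.3515.
Expected number = 0.3515 × 400 = 140.60 ≈ 141.

141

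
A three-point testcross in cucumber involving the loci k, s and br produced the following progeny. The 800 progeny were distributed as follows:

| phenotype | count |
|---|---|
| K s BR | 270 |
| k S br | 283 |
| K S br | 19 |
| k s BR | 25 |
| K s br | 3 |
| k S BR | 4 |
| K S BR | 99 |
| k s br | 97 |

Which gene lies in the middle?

br

The two most frequent reciprocal classes, k S br and K s BR, are the parental types, so the F1 was k S br / K s BR.
The two rarest classes, k S BR and K s br, are the double crossovers. Comparing them with the parentals, only the br allele has switched, so br is the middle locus and the order is k – br – s.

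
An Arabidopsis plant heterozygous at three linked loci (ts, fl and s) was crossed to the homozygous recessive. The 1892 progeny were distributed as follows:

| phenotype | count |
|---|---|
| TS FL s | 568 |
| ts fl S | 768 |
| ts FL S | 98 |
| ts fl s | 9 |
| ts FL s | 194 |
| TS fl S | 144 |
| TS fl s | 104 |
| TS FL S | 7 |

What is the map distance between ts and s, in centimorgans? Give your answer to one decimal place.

The two most frequent reciprocal classes, ts fl S and TS FL s, are the parental types, so the F1 was ts fl S / TS FL s.
The two rarest classes, ts fl s and TS FL S, are the double crossovers. Comparing them with the parentals, only the s allele has switched, so s is the middle locus and the order is ts – s – fl.
Crossovers in the ts–s interval produce the single-crossover classes TS fl S and ts FL s (144 + 194 = 338) plus the double crossovers (16).
RF(ts–s) = (338 + 16) / 1892 = 354/1892 = 0.1871 → 18.7 centimorgans.

18.7 centimorgans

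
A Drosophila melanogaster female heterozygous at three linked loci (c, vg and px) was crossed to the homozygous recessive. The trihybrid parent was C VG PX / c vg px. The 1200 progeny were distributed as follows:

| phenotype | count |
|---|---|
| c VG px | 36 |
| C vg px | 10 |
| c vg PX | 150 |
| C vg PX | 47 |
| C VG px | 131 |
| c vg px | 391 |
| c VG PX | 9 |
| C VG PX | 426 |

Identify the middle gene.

c

The two rarest classes, c VG PX and C vg px, are the double crossovers. Comparing them with the parentals, only the c allele has switched, so c is the middle locus and the order is px – c – vg.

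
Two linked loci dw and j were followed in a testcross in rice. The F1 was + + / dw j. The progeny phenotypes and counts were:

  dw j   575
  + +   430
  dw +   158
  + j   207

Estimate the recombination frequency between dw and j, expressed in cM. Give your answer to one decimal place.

26.6 cM

The recombinant classes are + j and dw +: 207 + 158 = 365.
Recombination frequency = 365/1370 = 0.2664 ≈ 26.6%, i.e. 26.6 cM.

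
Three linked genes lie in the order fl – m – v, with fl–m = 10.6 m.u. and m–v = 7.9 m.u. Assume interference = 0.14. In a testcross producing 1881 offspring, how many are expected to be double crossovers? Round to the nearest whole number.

14

Map distances give recombination frequencies of 0.106 and 0.079 for the two intervals.
With interference 0.14 (so coincidence = 0.86), expected double-crossover frequency = 0.106 × 0.079 × 0.86 = 0.00720.
Expected number = 0.00720 × 1881 = 13.55 ≈ 14.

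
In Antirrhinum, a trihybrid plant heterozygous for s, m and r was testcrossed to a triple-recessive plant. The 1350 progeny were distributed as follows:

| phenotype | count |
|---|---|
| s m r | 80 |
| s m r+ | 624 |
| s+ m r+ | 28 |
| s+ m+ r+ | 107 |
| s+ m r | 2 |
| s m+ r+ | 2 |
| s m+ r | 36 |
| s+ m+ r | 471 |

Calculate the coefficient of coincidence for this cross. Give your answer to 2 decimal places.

The two most frequent reciprocal classes, s+ m+ r and s m r+, are the parental types, so the F1 was s+ m+ r / s m r+.
The two rarest classes, s+ m r and s m+ r+, are the double crossovers. Comparing them with the parentals, only the m allele has switched, so m is the middle locus and the order is r – m – s.
r–m: (187 + 4)/1350 = 0.1415; m–s: (64 + 4)/1350 = 0.0504.
Expected DCO frequency = 0.1415 × 0.0504 ≈ 0.00713; observed = 4/1350 ≈ 0.00296.
Coefficient of coincidence = 0.00296/0.00713 ≈ 0.42.

0.42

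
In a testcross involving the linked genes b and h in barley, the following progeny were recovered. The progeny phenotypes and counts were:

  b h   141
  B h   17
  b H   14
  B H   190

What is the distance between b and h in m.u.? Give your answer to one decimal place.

8.6 m.u.

The two most frequent classes, B H (190) and b h (141), are the parental types, so the F1 was B H / b h.
The recombinant classes are B h and b H: 17 + 14 = 31.
Recombination frequency = 31/362 = 0.0856 ≈ 8.6%, i.e. 8.6 m.u.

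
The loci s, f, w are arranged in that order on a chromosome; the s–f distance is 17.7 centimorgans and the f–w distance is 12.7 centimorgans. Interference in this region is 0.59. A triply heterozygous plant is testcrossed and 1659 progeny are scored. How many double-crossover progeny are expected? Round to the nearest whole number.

15

Map distances give recombination frequencies of 0.177 and 0.127 for the two intervals.
With interference 0.59 (so coincidence = 0.41), expected double-crossover frequency = 0.177 × 0.127 × 0.41 = 0.00922.
Expected number = 0.00922 × 1659 = 15.29 ≈ 15.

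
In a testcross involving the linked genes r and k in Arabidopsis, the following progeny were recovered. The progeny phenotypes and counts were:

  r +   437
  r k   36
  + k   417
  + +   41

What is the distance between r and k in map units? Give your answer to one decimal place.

8.3 map units

The two most frequent classes, + k (417) and r + (437), are the parental types, so the F1 was + k / r +.
The recombinant classes are + + and r k: 41 + 36 = 77.
Recombination frequency = 77/931 = 0.0827 ≈ 8.3%, i.e. 8.3 map units.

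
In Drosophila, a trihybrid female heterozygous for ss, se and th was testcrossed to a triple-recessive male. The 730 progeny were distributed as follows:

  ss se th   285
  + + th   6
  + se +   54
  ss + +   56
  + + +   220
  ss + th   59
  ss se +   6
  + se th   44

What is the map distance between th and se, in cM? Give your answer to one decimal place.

The two most frequent reciprocal classes, ss se th and + + +, are the parental types, so the F1 was ss se th / + + +.
The two rarest classes, ss se + and + + th, are the double crossovers. Comparing them with the parentals, only the th allele has switched, so th is the middle locus and the order is se – th – ss.
Crossovers in the se–th interval produce the single-crossover classes ss + th and + se + (59 + 54 = 113) plus the double crossovers (12).
RF(se–th) = (113 + 12) / 730 = 125/730 = 0.1712 → 17.1 cM.

17.1 cM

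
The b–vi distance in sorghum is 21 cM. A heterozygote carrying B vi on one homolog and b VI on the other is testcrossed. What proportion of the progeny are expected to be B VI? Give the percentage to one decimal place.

A map distance of 21 cM corresponds to a recombination frequency of 0.210.
The F1 is B vi / b VI, so B VI is a recombinant gamete class with expected frequency r/2 = 0.210/2 = 0.1050.
That is 0.1050 = 10.5% of the progeny.

10.5%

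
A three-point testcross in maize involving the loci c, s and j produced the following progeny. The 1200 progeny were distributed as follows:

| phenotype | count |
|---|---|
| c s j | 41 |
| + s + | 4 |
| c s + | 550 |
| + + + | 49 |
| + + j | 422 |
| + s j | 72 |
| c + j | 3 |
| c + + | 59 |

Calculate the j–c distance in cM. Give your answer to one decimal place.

8.1 cM

The two most frequent reciprocal classes, c s + and + + j, are the parental types, so the F1 was c s + / + + j.
The two rarest classes, + s + and c + j, are the double crossovers. Comparing them with the parentals, only the c allele has switched, so c is the middle locus and the order is s – c – j.
Crossovers in the c–j interval produce the single-crossover classes c s j and + + + (41 + 49 = 90) plus the double crossovers (7).
RF(c–j) = (90 + 7) / 1200 = 97/1200 = 0.0808 → 8.1 cM.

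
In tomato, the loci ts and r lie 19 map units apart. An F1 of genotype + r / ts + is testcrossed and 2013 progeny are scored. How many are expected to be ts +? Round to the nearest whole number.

A map distance of 19 map units corresponds to a recombination frequency of 0.190.
The F1 is + r / ts +, so ts + is a parental gamete class with expected frequency (1 − r)/2 = 0.810/2 = 0.4050.
Expected number = 0.4050 × 2013 = 815.27 ≈ 815.

815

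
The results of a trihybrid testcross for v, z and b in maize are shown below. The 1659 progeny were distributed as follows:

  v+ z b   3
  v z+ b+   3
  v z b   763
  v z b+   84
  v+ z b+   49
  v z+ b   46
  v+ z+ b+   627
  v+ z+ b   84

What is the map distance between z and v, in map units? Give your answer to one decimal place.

The two most frequent reciprocal classes, v z b and v+ z+ b+, are the parental types, so the F1 was v z b / v+ z+ b+.
The two rarest classes, v+ z b and v z+ b+, are the double crossovers. Comparing them with the parentals, only the v allele has switched, so v is the middle locus and the order is b – v – z.
Crossovers in the v–z interval produce the single-crossover classes v z+ b and v+ z b+ (46 + 49 = 95) plus the double crossovers (6).
RF(v–z) = (95 + 6) / 1659 = 101/1659 = 0.0609 → 6.1 map units.

6.1 map units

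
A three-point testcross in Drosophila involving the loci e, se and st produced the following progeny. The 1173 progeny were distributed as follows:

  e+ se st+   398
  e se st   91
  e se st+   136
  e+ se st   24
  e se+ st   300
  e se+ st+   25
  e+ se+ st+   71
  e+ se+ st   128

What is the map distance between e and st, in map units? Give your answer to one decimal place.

26.7 map units

The two most frequent reciprocal classes, e se+ st and e+ se st+, are the parental types, so the F1 was e se+ st / e+ se st+.
The two rarest classes, e se+ st+ and e+ se st, are the double crossovers. Comparing them with the parentals, only the st allele has switched, so st is the middle locus and the order is se – st – e.
Crossovers in the st–e interval produce the single-crossover classes e+ se+ st and e se st+ (128 + 136 = 264) plus the double crossovers (49).
RF(st–e) = (264 + 49) / 1173 = 313/1173 = 0.2668 → 26.7 map units.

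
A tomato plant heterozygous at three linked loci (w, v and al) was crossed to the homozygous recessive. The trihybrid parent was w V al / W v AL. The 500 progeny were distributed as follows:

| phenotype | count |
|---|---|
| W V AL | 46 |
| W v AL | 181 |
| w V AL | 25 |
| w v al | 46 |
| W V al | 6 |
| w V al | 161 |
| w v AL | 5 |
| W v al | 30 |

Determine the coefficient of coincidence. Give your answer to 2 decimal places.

0.81

The two rarest classes, W V al and w v AL, are the double crossovers. Comparing them with the parentals, only the w allele has switched, so w is the middle locus and the order is v – w – al.
v–w: (92 + 11)/500 = 0.2060; w–al: (55 + 11)/500 = 0.1320.
Expected DCO frequency = 0.2060 × 0.1320 ≈ 0.02719; observed = 11/500 ≈ 0.02200.
Coefficient of coincidence = 0.02200/0.02719 ≈ 0.81.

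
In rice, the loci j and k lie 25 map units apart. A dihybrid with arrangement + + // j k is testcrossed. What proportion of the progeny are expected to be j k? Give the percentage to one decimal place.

37.5%

A map distance of 25 map units corresponds to a recombination frequency of 0.250.
The F1 is + + / j k, so j k is a parental gamete class with expected frequency (1 − r)/2 = 0.750/2 = 0.3750.
That is 0.3750 = 37.5% of the progeny.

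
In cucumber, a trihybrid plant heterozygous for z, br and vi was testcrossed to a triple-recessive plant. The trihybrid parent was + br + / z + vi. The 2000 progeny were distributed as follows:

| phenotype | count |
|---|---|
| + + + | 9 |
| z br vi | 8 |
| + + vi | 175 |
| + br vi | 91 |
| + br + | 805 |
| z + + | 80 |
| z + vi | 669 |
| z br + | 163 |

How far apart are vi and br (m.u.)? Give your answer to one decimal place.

9.4 m.u.

The two rarest classes, + + + and z br vi, are the double crossovers. Comparing them with the parentals, only the br allele has switched, so br is the middle locus and the order is z – br – vi.
Crossovers in the br–vi interval produce the single-crossover classes + br vi and z + + (91 + 80 = 171) plus the double crossovers (17).
RF(br–vi) = (171 + 17) / 2000 = 188/2000 = 0.0940 → 9.4 m.u.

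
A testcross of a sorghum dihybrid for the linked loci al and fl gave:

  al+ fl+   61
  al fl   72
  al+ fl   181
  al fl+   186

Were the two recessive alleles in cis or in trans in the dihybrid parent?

trans

The two most frequent classes are al+ fl (181) and al fl+ (186); these are the parental (non-recombinant) types.
So the F1 carried al+ fl on one chromosome and al fl+ on the other — the recessive alleles are on opposite chromosomes (trans / repulsion).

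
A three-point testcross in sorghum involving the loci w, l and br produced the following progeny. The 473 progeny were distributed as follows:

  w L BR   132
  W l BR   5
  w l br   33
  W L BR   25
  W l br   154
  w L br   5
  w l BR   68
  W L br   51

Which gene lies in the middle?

The two most frequent reciprocal classes, W l br and w L BR, are the parental types, so the F1 was W l br / w L BR.
The two rarest classes, W l BR and w L br, are the double crossovers. Comparing them with the parentals, only the br allele has switched, so br is the middle locus and the order is w – br – l.

br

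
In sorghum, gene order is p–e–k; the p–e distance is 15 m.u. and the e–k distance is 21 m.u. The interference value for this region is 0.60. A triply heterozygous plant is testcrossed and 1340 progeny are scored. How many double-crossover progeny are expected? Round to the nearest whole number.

Map distances give recombination frequencies of 0.150 and 0.210 for the two intervals.
With interference 0.60 (so coincidence = 0.40), expected double-crossover frequency = 0.150 × 0.210 × 0.40 = 0.01260.
Expected number = 0.01260 × 1340 = 16.88 ≈ 17.

17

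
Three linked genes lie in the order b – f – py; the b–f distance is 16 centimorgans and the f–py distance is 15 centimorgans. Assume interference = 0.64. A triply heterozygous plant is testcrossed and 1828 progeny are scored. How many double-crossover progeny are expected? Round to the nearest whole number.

16

Map distances give recombination frequencies of 0.160 and 0.150 for the two intervals.
With interference 0.64 (so coincidence = 0.36), expected double-crossover frequency = 0.160 × 0.150 × 0.36 = 0.00864.
Expected number = 0.00864 × 1828 = 15.79 ≈ 16.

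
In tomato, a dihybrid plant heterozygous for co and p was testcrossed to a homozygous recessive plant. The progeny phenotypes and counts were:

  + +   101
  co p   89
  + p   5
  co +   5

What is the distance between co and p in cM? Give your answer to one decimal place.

5.0 cM

The two most frequent classes, + + (101) and co p (89), are the parental types, so the F1 was + + / co p.
The recombinant classes are + p and co +: 5 + 5 = 10.
Recombination frequency = 10/200 = 0.0500 ≈ 5.0%, i.e. 5.0 cM.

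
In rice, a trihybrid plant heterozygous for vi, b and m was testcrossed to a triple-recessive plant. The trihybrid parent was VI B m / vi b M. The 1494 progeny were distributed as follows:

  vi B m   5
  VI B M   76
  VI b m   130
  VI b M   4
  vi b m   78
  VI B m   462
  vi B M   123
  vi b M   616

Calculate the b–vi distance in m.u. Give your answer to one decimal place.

17.5 m.u.

The two rarest classes, vi B m and VI b M, are the double crossovers. Comparing them with the parentals, only the vi allele has switched, so vi is the middle locus and the order is m – vi – b.
Crossovers in the vi–b interval produce the single-crossover classes VI b m and vi B M (130 + 123 = 253) plus the double crossovers (9).
RF(vi–b) = (253 + 9) / 1494 = 262/1494 = 0.1754 → 17.5 m.u.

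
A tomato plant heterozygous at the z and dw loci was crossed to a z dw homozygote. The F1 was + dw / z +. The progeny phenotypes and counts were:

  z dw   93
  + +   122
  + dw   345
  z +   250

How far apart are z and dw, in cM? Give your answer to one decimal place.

26.5 cM

The recombinant classes are + + and z dw: 122 + 93 = 215.
Recombination frequency = 215/810 = 0.2654 ≈ 26.5%, i.e. 26.5 cM.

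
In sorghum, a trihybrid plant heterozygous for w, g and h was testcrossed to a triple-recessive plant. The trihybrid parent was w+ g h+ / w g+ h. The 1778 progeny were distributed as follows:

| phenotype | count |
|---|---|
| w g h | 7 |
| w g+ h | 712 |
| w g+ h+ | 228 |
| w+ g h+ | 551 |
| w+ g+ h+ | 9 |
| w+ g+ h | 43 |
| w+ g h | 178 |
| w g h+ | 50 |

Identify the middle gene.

The two rarest classes, w+ g+ h+ and w g h, are the double crossovers. Comparing them with the parentals, only the g allele has switched, so g is the middle locus and the order is h – g – w.

g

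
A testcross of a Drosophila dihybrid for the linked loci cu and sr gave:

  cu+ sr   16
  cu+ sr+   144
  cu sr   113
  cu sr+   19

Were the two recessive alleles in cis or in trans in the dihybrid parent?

The two most frequent classes are cu+ sr+ (144) and cu sr (113); these are the parental (non-recombinant) types.
So the F1 carried cu+ sr+ on one chromosome and cu sr on the other — the recessive alleles are on the same chromosome (cis / coupling).

cis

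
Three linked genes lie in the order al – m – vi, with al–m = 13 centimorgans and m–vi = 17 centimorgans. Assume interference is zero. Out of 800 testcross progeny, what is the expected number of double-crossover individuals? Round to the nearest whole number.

18

Map distances give recombination frequencies of 0.130 and 0.170 for the two intervals.
With no interference, expected double-crossover frequency = 0.130 × 0.170 = 0.02210.
Expected number = 0.02210 × 800 = 17.68 ≈ 18.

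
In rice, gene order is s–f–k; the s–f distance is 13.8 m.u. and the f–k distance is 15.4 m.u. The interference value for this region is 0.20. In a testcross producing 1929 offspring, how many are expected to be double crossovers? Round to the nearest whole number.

33

Map distances give recombination frequencies of 0.138 and 0.154 for the two intervals.
With interference 0.20 (so coincidence = 0.80), expected double-crossover frequency = 0.138 × 0.154 × 0.80 = 0.01700.
Expected number = 0.01700 × 1929 = 32.80 ≈ 33.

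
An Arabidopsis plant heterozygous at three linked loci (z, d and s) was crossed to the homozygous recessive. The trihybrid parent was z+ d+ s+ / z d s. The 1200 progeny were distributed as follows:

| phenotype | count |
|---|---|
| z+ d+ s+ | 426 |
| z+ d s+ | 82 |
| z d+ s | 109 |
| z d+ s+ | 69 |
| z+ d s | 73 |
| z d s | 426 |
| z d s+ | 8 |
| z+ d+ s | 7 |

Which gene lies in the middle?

The two rarest classes, z+ d+ s and z d s+, are the double crossovers. Comparing them with the parentals, only the s allele has switched, so s is the middle locus and the order is z – s – d.

s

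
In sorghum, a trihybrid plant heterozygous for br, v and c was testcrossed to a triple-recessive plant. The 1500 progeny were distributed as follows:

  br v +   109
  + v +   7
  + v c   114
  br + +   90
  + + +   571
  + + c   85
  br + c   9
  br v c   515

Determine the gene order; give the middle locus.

The two most frequent reciprocal classes, + + + and br v c, are the parental types, so the F1 was + + + / br v c.
The two rarest classes, + v + and br + c, are the double crossovers. Comparing them with the parentals, only the v allele has switched, so v is the middle locus and the order is br – v – c.

v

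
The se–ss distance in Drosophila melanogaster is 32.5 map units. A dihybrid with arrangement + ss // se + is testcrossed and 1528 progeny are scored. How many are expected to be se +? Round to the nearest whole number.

A map distance of 32.5 map units corresponds to a recombination frequency of 0.325.
The F1 is + ss / se +, so se + is a parental gamete class with expected frequency (1 − r)/2 = 0.675/2 = 0.3375.
Expected number = 0.3375 × 1528 = 515.70 ≈ 516.

516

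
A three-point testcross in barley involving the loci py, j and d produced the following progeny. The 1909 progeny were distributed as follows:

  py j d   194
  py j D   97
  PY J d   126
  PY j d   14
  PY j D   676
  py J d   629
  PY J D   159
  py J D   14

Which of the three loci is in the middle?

d

The two most frequent reciprocal classes, PY j D and py J d, are the parental types, so the F1 was PY j D / py J d.
The two rarest classes, PY j d and py J D, are the double crossovers. Comparing them with the parentals, only the d allele has switched, so d is the middle locus and the order is py – d – j.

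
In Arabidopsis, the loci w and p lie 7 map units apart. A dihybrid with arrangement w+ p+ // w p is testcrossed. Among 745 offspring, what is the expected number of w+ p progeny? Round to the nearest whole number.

A map distance of 7 map units corresponds to a recombination frequency of 0.070.
The F1 is w+ p+ / w p, so w+ p is a recombinant gamete class with expected frequency r/2 = 0.070/2 = 0.0350.
Expected number = 0.0350 × 745 = 26.08 ≈ 26.

26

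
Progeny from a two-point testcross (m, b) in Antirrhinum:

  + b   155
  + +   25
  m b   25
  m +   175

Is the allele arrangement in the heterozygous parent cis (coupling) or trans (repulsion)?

The two most frequent classes are + b (155) and m + (175); these are the parental (non-recombinant) types.
So the F1 carried + b on one chromosome and m + on the other — the recessive alleles are on opposite chromosomes (trans / repulsion).

trans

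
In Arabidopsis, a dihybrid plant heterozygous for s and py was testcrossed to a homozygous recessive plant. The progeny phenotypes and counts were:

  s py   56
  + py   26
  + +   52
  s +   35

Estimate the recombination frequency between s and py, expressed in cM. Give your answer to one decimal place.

36.1 cM

The two most frequent classes, + + (52) and s py (56), are the parental types, so the F1 was + + / s py.
The recombinant classes are + py and s +: 26 + 35 = 61.
Recombination frequency = 61/169 = 0.3609 ≈ 36.1%, i.e. 36.1 cM.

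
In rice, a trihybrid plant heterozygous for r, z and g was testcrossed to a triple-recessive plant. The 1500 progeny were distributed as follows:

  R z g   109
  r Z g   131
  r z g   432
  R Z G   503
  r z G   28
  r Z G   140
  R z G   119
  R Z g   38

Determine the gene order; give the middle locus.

The two most frequent reciprocal classes, r z g and R Z G, are the parental types, so the F1 was r z g / R Z G.
The two rarest classes, r z G and R Z g, are the double crossovers. Comparing them with the parentals, only the g allele has switched, so g is the middle locus and the order is r – g – z.

g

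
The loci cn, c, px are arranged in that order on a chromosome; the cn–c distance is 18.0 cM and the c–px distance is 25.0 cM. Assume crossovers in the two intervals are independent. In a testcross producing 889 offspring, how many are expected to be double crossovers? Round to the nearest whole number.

Map distances give recombination frequencies of 0.180 and 0.250 for the two intervals.
With no interference, expected double-crossover frequency = 0.180 × 0.250 = 0.04500.
Expected number = 0.04500 × 889 = 40.00 ≈ 40.

40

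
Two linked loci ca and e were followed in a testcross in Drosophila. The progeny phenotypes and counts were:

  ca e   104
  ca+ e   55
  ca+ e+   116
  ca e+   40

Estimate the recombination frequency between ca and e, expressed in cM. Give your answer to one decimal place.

The two most frequent classes, ca+ e+ (116) and ca e (104), are the parental types, so the F1 was ca+ e+ / ca e.
The recombinant classes are ca+ e and ca e+: 55 + 40 = 95.
Recombination frequency = 95/315 = 0.3016 ≈ 30.2%, i.e. 30.2 cM.

30.2 cM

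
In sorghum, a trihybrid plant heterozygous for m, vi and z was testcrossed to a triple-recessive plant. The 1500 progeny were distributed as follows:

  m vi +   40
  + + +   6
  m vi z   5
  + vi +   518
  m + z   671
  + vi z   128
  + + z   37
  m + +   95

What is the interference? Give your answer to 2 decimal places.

0.20

The two most frequent reciprocal classes, + vi + and m + z, are the parental types, so the F1 was + vi + / m + z.
The two rarest classes, + + + and m vi z, are the double crossovers. Comparing them with the parentals, only the vi allele has switched, so vi is the middle locus and the order is m – vi – z.
m–vi: (77 + 11)/1500 = 0.0587; vi–z: (223 + 11)/1500 = 0.1560.
Expected DCO frequency = 0.0587 × 0.1560 ≈ 0.00916; observed = 11/1500 ≈ 0.00733.
Coefficient of coincidence = 0.00733/0.00916 ≈ 0.80; interference = 1 − 0.80 = 0.20.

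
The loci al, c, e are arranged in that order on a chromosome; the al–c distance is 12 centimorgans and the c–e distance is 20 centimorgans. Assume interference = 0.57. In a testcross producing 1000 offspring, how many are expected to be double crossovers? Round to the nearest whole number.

Map distances give recombination frequencies of 0.120 and 0.200 for the two intervals.
With interference 0.57 (so coincidence = 0.43), expected double-crossover frequency = 0.120 × 0.200 × 0.43 = 0.01032.
Expected number = 0.01032 × 1000 = 10.32 ≈ 10.

10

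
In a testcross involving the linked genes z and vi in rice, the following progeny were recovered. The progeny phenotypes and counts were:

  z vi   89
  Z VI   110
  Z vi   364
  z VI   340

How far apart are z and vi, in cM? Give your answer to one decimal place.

22.0 cM

The two most frequent classes, Z vi (364) and z VI (340), are the parental types, so the F1 was Z vi / z VI.
The recombinant classes are Z VI and z vi: 110 + 89 = 199.
Recombination frequency = 199/903 = 0.2204 ≈ 22.0%, i.e. 22.0 cM.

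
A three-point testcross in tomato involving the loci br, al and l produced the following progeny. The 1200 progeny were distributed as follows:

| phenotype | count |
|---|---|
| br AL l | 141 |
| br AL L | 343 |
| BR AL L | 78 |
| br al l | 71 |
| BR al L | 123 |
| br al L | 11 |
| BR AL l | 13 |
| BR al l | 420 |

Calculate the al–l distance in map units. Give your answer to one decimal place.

24.0 map units

The two most frequent reciprocal classes, br AL L and BR al l, are the parental types, so the F1 was br AL L / BR al l.
The two rarest classes, br al L and BR AL l, are the double crossovers. Comparing them with the parentals, only the al allele has switched, so al is the middle locus and the order is l – al – br.
Crossovers in the l–al interval produce the single-crossover classes br AL l and BR al L (141 + 123 = 264) plus the double crossovers (24).
RF(l–al) = (264 + 24) / 1200 = 288/1200 = 0.2400 → 24.0 map units.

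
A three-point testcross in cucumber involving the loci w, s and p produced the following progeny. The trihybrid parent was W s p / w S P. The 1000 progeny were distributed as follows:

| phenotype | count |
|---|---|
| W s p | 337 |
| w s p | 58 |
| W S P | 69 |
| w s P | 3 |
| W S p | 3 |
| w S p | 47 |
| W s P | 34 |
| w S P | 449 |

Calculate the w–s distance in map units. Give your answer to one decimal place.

The two rarest classes, W S p and w s P, are the double crossovers. Comparing them with the parentals, only the s allele has switched, so s is the middle locus and the order is p – s – w.
Crossovers in the s–w interval produce the single-crossover classes w s p and W S P (58 + 69 = 127) plus the double crossovers (6).
RF(s–w) = (127 + 6) / 1000 = 133/1000 = 0.1330 → 13.3 map units.

13.3 map units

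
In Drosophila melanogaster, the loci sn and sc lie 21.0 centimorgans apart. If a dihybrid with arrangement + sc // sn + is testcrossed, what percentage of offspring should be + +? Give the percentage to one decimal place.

10.5%

A map distance of 21.0 centimorgans corresponds to a recombination frequency of 0.210.
The F1 is + sc / sn +, so + + is a recombinant gamete class with expected frequency r/2 = 0.210/2 = 0.1050.
That is 0.1050 = 10.5% of the progeny.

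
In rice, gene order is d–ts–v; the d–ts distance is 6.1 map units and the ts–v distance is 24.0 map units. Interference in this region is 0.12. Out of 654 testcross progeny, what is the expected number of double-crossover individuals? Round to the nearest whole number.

8

Map distances give recombination frequencies of 0.061 and 0.240 for the two intervals.
With interference 0.12 (so coincidence = 0.88), expected double-crossover frequency = 0.061 × 0.240 × 0.88 = 0.01288.
Expected number = 0.01288 × 654 = 8.43 ≈ 8.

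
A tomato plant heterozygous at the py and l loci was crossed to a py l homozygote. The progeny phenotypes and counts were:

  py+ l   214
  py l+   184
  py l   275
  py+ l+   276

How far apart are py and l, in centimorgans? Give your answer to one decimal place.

41.9 centimorgans

The two most frequent classes, py+ l+ (276) and py l (275), are the parental types, so the F1 was py+ l+ / py l.
The recombinant classes are py+ l and py l+: 214 + 184 = 398.
Recombination frequency = 398/949 = 0.4194 ≈ 41.9%, i.e. 41.9 centimorgans.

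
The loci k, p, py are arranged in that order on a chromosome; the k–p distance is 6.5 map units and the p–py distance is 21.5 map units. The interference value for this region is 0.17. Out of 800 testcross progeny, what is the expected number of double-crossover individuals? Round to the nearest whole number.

Map distances give recombination frequencies of 0.065 and 0.215 for the two intervals.
With interference 0.17 (so coincidence = 0.83), expected double-crossover frequency = 0.065 × 0.215 × 0.83 = 0.01160.
Expected number = 0.01160 × 800 = 9.28 ≈ 9.

9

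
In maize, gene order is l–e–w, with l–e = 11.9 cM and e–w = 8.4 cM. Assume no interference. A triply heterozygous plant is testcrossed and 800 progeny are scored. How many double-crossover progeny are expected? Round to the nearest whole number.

8

Map distances give recombination frequencies of 0.119 and 0.084 for the two intervals.
With no interference, expected double-crossover frequency = 0.119 × 0.084 = 0.01000.
Expected number = 0.01000 × 800 = 8.00 ≈ 8.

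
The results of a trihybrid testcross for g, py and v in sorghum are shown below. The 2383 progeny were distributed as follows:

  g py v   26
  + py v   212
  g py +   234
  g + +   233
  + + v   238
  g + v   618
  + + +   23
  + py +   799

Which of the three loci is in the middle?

py

The two most frequent reciprocal classes, + py + and g + v, are the parental types, so the F1 was + py + / g + v.
The two rarest classes, + + + and g py v, are the double crossovers. Comparing them with the parentals, only the py allele has switched, so py is the middle locus and the order is v – py – g.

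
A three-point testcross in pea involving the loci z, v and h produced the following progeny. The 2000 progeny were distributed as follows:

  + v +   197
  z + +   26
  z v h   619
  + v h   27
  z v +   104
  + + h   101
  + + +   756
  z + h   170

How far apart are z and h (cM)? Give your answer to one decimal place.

The two most frequent reciprocal classes, + + + and z v h, are the parental types, so the F1 was + + + / z v h.
The two rarest classes, z + + and + v h, are the double crossovers. Comparing them with the parentals, only the z allele has switched, so z is the middle locus and the order is v – z – h.
Crossovers in the z–h interval produce the single-crossover classes + + h and z v + (101 + 104 = 205) plus the double crossovers (53).
RF(z–h) = (205 + 53) / 2000 = 258/2000 = 0.1290 → 12.9 cM.

12.9 cM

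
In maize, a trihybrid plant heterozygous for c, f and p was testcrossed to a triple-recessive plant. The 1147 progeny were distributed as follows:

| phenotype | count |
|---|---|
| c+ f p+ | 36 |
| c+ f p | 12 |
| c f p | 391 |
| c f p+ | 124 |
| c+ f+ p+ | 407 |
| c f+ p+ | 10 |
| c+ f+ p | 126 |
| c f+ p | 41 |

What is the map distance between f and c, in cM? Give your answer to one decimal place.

The two most frequent reciprocal classes, c f p and c+ f+ p+, are the parental types, so the F1 was c f p / c+ f+ p+.
The two rarest classes, c+ f p and c f+ p+, are the double crossovers. Comparing them with the parentals, only the c allele has switched, so c is the middle locus and the order is f – c – p.
Crossovers in the f–c interval produce the single-crossover classes c f+ p and c+ f p+ (41 + 36 = 77) plus the double crossovers (22).
RF(f–c) = (77 + 22) / 1147 = 99/1147 = 0.0863 → 8.6 cM.

8.6 cM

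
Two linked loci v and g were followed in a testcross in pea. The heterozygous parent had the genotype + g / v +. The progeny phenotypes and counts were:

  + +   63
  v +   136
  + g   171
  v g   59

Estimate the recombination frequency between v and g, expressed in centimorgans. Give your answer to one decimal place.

28.4 centimorgans

The recombinant classes are + + and v g: 63 + 59 = 122.
Recombination frequency = 122/429 = 0.2844 ≈ 28.4%, i.e. 28.4 centimorgans.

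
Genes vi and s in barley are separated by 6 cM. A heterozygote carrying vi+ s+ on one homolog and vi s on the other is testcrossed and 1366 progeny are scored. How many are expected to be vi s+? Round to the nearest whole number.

A map distance of 6 cM corresponds to a recombination frequency of 0.060.
The F1 is vi+ s+ / vi s, so vi s+ is a recombinant gamete class with expected frequency r/2 = 0.060/2 = 0.0300.
Expected number = 0.0300 × 1366 = 40.98 ≈ 41.

41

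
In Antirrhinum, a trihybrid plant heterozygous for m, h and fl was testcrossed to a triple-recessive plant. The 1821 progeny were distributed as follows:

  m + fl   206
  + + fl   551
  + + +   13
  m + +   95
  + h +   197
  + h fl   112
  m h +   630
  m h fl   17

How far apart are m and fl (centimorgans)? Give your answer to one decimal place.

23.8 centimorgans

The two most frequent reciprocal classes, m h + and + + fl, are the parental types, so the F1 was m h + / + + fl.
The two rarest classes, m h fl and + + +, are the double crossovers. Comparing them with the parentals, only the fl allele has switched, so fl is the middle locus and the order is h – fl – m.
Crossovers in the fl–m interval produce the single-crossover classes + h + and m + fl (197 + 206 = 403) plus the double crossovers (30).
RF(fl–m) = (403 + 30) / 1821 = 433/1821 = 0.2378 → 23.8 centimorgans.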